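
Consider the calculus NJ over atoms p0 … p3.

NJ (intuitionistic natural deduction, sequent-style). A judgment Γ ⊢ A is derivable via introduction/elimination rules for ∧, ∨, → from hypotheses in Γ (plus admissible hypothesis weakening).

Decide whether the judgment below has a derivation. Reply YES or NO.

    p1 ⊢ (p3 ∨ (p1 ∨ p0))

Derivation trace:
[∨I₂] p1 ⊢ (p3 ∨ (p1 ∨ p0))
  [∨I₁] p1 ⊢ (p1 ∨ p0)
    [Ax] p1 ⊢ p1

Result: YES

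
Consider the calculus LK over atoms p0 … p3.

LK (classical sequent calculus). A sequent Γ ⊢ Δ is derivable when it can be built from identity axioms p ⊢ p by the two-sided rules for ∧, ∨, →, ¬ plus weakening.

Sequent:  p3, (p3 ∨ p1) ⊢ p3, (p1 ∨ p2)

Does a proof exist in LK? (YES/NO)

Derivation (root first):
[∨R] p3, (p3 ∨ p1) ⊢ p3, (p1 ∨ p2)
  [∨L] p3, (p3 ∨ p1) ⊢ p1, p2, p3
    [WR] p3 ⊢ p3, p1
      [Ax] p3 ⊢ p3
    [WL] p3, p1 ⊢ p3, p2
      [WR] p3 ⊢ p3, p2
        [Ax] p3 ⊢ p3

Result: YES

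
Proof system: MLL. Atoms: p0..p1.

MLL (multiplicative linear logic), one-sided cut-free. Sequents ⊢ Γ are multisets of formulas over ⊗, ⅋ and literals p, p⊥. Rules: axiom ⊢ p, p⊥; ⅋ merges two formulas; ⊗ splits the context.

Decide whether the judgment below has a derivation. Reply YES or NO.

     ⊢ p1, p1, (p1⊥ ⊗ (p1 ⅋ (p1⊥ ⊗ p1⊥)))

Derivation trace:
[⊗]  ⊢ p1, p1, (p1⊥ ⊗ (p1 ⅋ (p1⊥ ⊗ p1⊥)))
  [Ax]  ⊢ p1, p1⊥
  [⅋]  ⊢ p1, (p1 ⅋ (p1⊥ ⊗ p1⊥))
    [⊗]  ⊢ p1, p1, (p1⊥ ⊗ p1⊥)
      [Ax]  ⊢ p1, p1⊥
      [Ax]  ⊢ p1, p1⊥

Result: YES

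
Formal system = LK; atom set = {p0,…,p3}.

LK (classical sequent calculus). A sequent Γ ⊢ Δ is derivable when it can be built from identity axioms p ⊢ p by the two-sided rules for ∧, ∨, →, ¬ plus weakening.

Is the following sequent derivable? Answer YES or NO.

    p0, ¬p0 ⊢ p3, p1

Proof tree:
[WR] p0, ¬p0 ⊢ p3, p1
  [WR] p0, ¬p0 ⊢ p3
    [¬L] p0, ¬p0 ⊢ 
      [Ax] p0 ⊢ p0

Result: YES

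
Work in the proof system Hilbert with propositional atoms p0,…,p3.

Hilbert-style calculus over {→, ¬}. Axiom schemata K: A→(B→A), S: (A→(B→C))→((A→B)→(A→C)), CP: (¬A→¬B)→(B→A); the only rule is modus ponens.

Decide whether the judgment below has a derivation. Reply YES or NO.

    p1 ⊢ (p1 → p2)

Search for a countermodel by truth-table:
  v=0000: Γ:[p1=F] Δ:[(p1 → p2)=T] refutes=False
  v=0001: Γ:[p1=F] Δ:[(p1 → p2)=T] refutes=False
  v=0010: Γ:[p1=F] Δ:[(p1 → p2)=T] refutes=False
  v=0011: Γ:[p1=F] Δ:[(p1 → p2)=T] refutes=False
  v=0100: Γ:[p1=T] Δ:[(p1 → p2)=F] refutes=True  ← countermodel

Result: NO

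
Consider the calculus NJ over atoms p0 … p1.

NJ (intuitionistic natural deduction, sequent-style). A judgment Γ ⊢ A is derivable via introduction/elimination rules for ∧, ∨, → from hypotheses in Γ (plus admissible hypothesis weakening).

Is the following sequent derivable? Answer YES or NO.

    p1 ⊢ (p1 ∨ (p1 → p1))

Derivation trace:
[Wk] p1 ⊢ (p1 ∨ (p1 → p1))
  [∨I₂]  ⊢ (p1 ∨ (p1 → p1))
    [→I]  ⊢ (p1 → p1)
      [Ax] p1 ⊢ p1

Result: YES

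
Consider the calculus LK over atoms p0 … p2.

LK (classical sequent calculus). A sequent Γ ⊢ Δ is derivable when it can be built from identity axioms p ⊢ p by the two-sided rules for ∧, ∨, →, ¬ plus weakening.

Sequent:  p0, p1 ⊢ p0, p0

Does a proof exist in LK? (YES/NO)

Derivation (root first):
[WR] p0, p1 ⊢ p0, p0
  [WL] p0, p1 ⊢ p0
    [Ax] p0 ⊢ p0

Result: YES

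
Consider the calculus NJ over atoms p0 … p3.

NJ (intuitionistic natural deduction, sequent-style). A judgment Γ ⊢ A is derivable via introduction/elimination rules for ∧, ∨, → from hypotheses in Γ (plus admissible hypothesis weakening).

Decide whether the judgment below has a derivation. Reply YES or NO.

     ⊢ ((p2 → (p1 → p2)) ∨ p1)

Derivation (root first):
[∨I₁]  ⊢ ((p2 → (p1 → p2)) ∨ p1)
  [→I]  ⊢ (p2 → (p1 → p2))
    [→I] p2 ⊢ (p1 → p2)
      [Wk] p2, p1 ⊢ p2
        [Ax] p2 ⊢ p2

Result: YES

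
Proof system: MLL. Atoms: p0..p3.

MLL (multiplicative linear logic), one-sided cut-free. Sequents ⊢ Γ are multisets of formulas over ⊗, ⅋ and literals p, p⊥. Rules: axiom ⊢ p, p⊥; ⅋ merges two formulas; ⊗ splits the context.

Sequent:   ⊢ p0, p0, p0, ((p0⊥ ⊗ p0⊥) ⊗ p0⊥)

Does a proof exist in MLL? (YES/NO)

Derivation trace:
[⊗]  ⊢ p0, p0, p0, ((p0⊥ ⊗ p0⊥) ⊗ p0⊥)
  [⊗]  ⊢ p0, p0, (p0⊥ ⊗ p0⊥)
    [Ax]  ⊢ p0, p0⊥
    [Ax]  ⊢ p0, p0⊥
  [Ax]  ⊢ p0, p0⊥

Result: YES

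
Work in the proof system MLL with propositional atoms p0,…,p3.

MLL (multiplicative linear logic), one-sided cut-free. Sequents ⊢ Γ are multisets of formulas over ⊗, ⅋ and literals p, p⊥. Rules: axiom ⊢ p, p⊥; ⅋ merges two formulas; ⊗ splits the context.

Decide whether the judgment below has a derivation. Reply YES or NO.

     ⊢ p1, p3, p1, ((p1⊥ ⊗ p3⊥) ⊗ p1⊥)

Proof tree:
[⊗]  ⊢ p1, p3, p1, ((p1⊥ ⊗ p3⊥) ⊗ p1⊥)
  [⊗]  ⊢ p1, p3, (p1⊥ ⊗ p3⊥)
    [Ax]  ⊢ p1, p1⊥
    [Ax]  ⊢ p3, p3⊥
  [Ax]  ⊢ p1, p1⊥

Result: YES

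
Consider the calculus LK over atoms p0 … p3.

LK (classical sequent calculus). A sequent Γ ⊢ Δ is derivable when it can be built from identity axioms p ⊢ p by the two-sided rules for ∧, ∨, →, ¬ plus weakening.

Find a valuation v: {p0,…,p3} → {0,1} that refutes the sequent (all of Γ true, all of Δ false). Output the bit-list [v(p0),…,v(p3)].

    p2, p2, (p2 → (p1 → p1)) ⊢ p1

Search for a countermodel by truth-table:
  v=0000: Γ:[p2=F, p2=F, (p2 → (p1 → p1))=T] Δ:[p1=F] refutes=False
  v=0001: Γ:[p2=F, p2=F, (p2 → (p1 → p1))=T] Δ:[p1=F] refutes=False
  v=0010: Γ:[p2=T, p2=T, (p2 → (p1 → p1))=T] Δ:[p1=F] refutes=True  ← countermodel

Result: [0, 0, 1, 0]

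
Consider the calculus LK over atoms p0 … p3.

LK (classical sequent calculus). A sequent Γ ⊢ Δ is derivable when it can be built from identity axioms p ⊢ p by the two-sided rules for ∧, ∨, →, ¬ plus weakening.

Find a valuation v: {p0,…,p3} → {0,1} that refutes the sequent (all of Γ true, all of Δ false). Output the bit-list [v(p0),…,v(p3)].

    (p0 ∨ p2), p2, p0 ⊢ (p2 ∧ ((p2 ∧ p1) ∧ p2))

Search for a countermodel by truth-table:
  v=0000: Γ:[(p0 ∨ p2)=F, p2=F, p0=F] Δ:[(p2 ∧ ((p2 ∧ p1) ∧ p2))=F] refutes=False
  v=0001: Γ:[(p0 ∨ p2)=F, p2=F, p0=F] Δ:[(p2 ∧ ((p2 ∧ p1) ∧ p2))=F] refutes=False
  v=0010: Γ:[(p0 ∨ p2)=T, p2=T, p0=F] Δ:[(p2 ∧ ((p2 ∧ p1) ∧ p2))=F] refutes=False
  v=0011: Γ:[(p0 ∨ p2)=T, p2=T, p0=F] Δ:[(p2 ∧ ((p2 ∧ p1) ∧ p2))=F] refutes=False
  v=0100: Γ:[(p0 ∨ p2)=F, p2=F, p0=F] Δ:[(p2 ∧ ((p2 ∧ p1) ∧ p2))=F] refutes=False
  v=0101: Γ:[(p0 ∨ p2)=F, p2=F, p0=F] Δ:[(p2 ∧ ((p2 ∧ p1) ∧ p2))=F] refutes=False
  v=0110: Γ:[(p0 ∨ p2)=T, p2=T, p0=F] Δ:[(p2 ∧ ((p2 ∧ p1) ∧ p2))=T] refutes=False
  v=0111: Γ:[(p0 ∨ p2)=T, p2=T, p0=F] Δ:[(p2 ∧ ((p2 ∧ p1) ∧ p2))=T] refutes=False
  v=1000: Γ:[(p0 ∨ p2)=T, p2=F, p0=T] Δ:[(p2 ∧ ((p2 ∧ p1) ∧ p2))=F] refutes=False
  v=1001: Γ:[(p0 ∨ p2)=T, p2=F, p0=T] Δ:[(p2 ∧ ((p2 ∧ p1) ∧ p2))=F] refutes=False
  v=1010: Γ:[(p0 ∨ p2)=T, p2=T, p0=T] Δ:[(p2 ∧ ((p2 ∧ p1) ∧ p2))=F] refutes=True  ← countermodel

Result: [1, 0, 1, 0]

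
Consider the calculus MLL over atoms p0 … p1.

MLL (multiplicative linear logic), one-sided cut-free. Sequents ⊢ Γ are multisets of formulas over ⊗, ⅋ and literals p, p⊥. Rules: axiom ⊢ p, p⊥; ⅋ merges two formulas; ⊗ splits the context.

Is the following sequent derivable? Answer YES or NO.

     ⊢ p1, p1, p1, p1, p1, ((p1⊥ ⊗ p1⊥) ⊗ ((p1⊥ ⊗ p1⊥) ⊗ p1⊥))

Derivation (root first):
[⊗]  ⊢ p1, p1, p1, p1, p1, ((p1⊥ ⊗ p1⊥) ⊗ ((p1⊥ ⊗ p1⊥) ⊗ p1⊥))
  [⊗]  ⊢ p1, p1, (p1⊥ ⊗ p1⊥)
    [Ax]  ⊢ p1, p1⊥
    [Ax]  ⊢ p1, p1⊥
  [⊗]  ⊢ p1, p1, p1, ((p1⊥ ⊗ p1⊥) ⊗ p1⊥)
    [⊗]  ⊢ p1, p1, (p1⊥ ⊗ p1⊥)
      [Ax]  ⊢ p1, p1⊥
      [Ax]  ⊢ p1, p1⊥
    [Ax]  ⊢ p1, p1⊥

Result: YES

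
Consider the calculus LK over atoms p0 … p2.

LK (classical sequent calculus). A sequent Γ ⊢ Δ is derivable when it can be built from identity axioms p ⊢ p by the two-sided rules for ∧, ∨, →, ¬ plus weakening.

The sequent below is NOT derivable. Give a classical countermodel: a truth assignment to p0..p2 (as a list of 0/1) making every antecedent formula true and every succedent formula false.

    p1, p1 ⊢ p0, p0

Search for a countermodel by truth-table:
  v=000: Γ:[p1=F, p1=F] Δ:[p0=F, p0=F] refutes=False
  v=001: Γ:[p1=F, p1=F] Δ:[p0=F, p0=F] refutes=False
  v=010: Γ:[p1=T, p1=T] Δ:[p0=F, p0=F] refutes=True  ← countermodel

Result: [0, 1, 0]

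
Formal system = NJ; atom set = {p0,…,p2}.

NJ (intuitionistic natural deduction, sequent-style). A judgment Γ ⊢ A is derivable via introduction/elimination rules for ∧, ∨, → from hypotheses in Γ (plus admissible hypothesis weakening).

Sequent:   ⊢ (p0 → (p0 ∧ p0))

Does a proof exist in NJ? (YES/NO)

Proof tree:
[→I]  ⊢ (p0 → (p0 ∧ p0))
  [∧I] p0 ⊢ (p0 ∧ p0)
    [Ax] p0 ⊢ p0
    [Ax] p0 ⊢ p0

Result: YES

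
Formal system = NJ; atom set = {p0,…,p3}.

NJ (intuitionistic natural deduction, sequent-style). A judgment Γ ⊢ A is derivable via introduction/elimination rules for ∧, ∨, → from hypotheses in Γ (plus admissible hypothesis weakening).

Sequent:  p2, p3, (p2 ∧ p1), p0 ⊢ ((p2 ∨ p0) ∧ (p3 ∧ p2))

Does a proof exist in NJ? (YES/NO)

Proof tree:
[∧I] p2, p3, (p2 ∧ p1), p0 ⊢ ((p2 ∨ p0) ∧ (p3 ∧ p2))
  [∨I₂] p0, (p2 ∧ p1) ⊢ (p2 ∨ p0)
    [Wk] p0, (p2 ∧ p1) ⊢ p0
      [Ax] p0 ⊢ p0
  [∧I] p2, p3 ⊢ (p3 ∧ p2)
    [Ax] p3 ⊢ p3
    [Ax] p2 ⊢ p2

Result: YES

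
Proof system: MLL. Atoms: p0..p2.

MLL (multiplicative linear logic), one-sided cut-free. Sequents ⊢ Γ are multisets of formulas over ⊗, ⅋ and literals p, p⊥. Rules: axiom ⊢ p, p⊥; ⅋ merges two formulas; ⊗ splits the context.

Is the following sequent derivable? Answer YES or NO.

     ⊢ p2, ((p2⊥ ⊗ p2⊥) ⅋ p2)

Proof tree:
[⅋]  ⊢ p2, ((p2⊥ ⊗ p2⊥) ⅋ p2)
  [⊗]  ⊢ p2, p2, (p2⊥ ⊗ p2⊥)
    [Ax]  ⊢ p2, p2⊥
    [Ax]  ⊢ p2, p2⊥

Result: YES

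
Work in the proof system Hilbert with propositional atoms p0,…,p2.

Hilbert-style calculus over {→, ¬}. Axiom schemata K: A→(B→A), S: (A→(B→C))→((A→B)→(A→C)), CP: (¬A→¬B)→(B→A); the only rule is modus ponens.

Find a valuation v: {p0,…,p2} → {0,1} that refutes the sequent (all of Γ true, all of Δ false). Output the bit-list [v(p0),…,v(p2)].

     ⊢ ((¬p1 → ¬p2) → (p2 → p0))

Truth-table refutation:
  v=000: Γ:[] Δ:[((¬p1 → ¬p2) → (p2 → p0))=T] refutes=False
  v=001: Γ:[] Δ:[((¬p1 → ¬p2) → (p2 → p0))=T] refutes=False
  v=010: Γ:[] Δ:[((¬p1 → ¬p2) → (p2 → p0))=T] refutes=False
  v=011: Γ:[] Δ:[((¬p1 → ¬p2) → (p2 → p0))=F] refutes=True  ← countermodel

Result: [0, 1, 1]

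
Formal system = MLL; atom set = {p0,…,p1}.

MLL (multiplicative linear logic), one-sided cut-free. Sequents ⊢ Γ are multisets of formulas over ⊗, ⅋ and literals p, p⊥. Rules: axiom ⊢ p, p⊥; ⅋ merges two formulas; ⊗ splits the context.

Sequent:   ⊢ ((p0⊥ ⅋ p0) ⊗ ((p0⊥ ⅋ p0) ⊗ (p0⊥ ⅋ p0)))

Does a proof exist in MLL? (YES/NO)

Proof tree:
[⊗]  ⊢ ((p0⊥ ⅋ p0) ⊗ ((p0⊥ ⅋ p0) ⊗ (p0⊥ ⅋ p0)))
  [⅋]  ⊢ (p0⊥ ⅋ p0)
    [Ax]  ⊢ p0, p0⊥
  [⊗]  ⊢ ((p0⊥ ⅋ p0) ⊗ (p0⊥ ⅋ p0))
    [⅋]  ⊢ (p0⊥ ⅋ p0)
      [Ax]  ⊢ p0, p0⊥
    [⅋]  ⊢ (p0⊥ ⅋ p0)
      [Ax]  ⊢ p0, p0⊥

Result: YES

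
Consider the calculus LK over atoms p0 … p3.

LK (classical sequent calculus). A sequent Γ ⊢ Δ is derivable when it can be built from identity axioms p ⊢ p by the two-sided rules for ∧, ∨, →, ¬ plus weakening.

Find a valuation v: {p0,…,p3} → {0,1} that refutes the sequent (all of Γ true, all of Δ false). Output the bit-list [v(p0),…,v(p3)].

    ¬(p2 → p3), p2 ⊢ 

Enumerate valuations to refute Γ ⊢ Δ:
  v=0000: Γ:[¬(p2 → p3)=F, p2=F] Δ:[] refutes=False
  v=0001: Γ:[¬(p2 → p3)=F, p2=F] Δ:[] refutes=False
  v=0010: Γ:[¬(p2 → p3)=T, p2=T] Δ:[] refutes=True  ← countermodel

Result: [0, 0, 1, 0]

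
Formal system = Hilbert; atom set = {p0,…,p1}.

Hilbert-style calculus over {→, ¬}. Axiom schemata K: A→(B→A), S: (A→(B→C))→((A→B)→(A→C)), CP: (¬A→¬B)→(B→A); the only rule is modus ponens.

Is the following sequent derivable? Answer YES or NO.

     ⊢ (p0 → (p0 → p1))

Search for a countermodel by truth-table:
  v=00: Γ:[] Δ:[(p0 → (p0 → p1))=T] refutes=False
  v=01: Γ:[] Δ:[(p0 → (p0 → p1))=T] refutes=False
  v=10: Γ:[] Δ:[(p0 → (p0 → p1))=F] refutes=True  ← countermodel

Result: NO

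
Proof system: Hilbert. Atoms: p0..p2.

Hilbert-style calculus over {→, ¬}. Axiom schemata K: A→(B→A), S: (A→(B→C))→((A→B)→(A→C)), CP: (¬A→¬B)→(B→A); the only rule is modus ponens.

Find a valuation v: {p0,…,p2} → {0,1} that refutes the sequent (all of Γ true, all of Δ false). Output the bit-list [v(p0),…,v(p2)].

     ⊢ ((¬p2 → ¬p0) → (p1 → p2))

Search for a countermodel by truth-table:
  v=000: Γ:[] Δ:[((¬p2 → ¬p0) → (p1 → p2))=T] refutes=False
  v=001: Γ:[] Δ:[((¬p2 → ¬p0) → (p1 → p2))=T] refutes=False
  v=010: Γ:[] Δ:[((¬p2 → ¬p0) → (p1 → p2))=F] refutes=True  ← countermodel

Result: [0, 1, 0]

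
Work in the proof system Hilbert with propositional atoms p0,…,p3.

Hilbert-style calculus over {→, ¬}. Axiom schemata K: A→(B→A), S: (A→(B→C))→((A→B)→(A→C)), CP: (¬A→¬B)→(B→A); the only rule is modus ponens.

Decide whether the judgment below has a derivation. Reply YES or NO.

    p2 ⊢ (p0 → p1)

Enumerate valuations to refute Γ ⊢ Δ:
  v=0000: Γ:[p2=F] Δ:[(p0 → p1)=T] refutes=False
  v=0001: Γ:[p2=F] Δ:[(p0 → p1)=T] refutes=False
  v=0010: Γ:[p2=T] Δ:[(p0 → p1)=T] refutes=False
  v=0011: Γ:[p2=T] Δ:[(p0 → p1)=T] refutes=False
  v=0100: Γ:[p2=F] Δ:[(p0 → p1)=T] refutes=False
  v=0101: Γ:[p2=F] Δ:[(p0 → p1)=T] refutes=False
  v=0110: Γ:[p2=T] Δ:[(p0 → p1)=T] refutes=False
  v=0111: Γ:[p2=T] Δ:[(p0 → p1)=T] refutes=False
  v=1000: Γ:[p2=F] Δ:[(p0 → p1)=F] refutes=False
  v=1001: Γ:[p2=F] Δ:[(p0 → p1)=F] refutes=False
  v=1010: Γ:[p2=T] Δ:[(p0 → p1)=F] refutes=True  ← countermodel

Result: NO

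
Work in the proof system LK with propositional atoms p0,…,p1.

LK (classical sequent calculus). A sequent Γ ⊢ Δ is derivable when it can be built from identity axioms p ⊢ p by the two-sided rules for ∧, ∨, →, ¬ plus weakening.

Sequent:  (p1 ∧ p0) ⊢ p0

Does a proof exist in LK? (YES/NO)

Proof tree:
[∧L] (p1 ∧ p0) ⊢ p0
  [WL] p0, p1 ⊢ p0
    [Ax] p0 ⊢ p0

Result: YES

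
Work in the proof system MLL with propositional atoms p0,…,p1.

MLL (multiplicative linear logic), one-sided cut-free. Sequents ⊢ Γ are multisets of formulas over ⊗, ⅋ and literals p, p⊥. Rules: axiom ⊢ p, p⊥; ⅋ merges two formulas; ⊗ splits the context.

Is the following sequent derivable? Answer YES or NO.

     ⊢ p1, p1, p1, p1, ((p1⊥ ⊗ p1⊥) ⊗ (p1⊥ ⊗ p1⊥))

Derivation (root first):
[⊗]  ⊢ p1, p1, p1, p1, ((p1⊥ ⊗ p1⊥) ⊗ (p1⊥ ⊗ p1⊥))
  [⊗]  ⊢ p1, p1, (p1⊥ ⊗ p1⊥)
    [Ax]  ⊢ p1, p1⊥
    [Ax]  ⊢ p1, p1⊥
  [⊗]  ⊢ p1, p1, (p1⊥ ⊗ p1⊥)
    [Ax]  ⊢ p1, p1⊥
    [Ax]  ⊢ p1, p1⊥

Result: YES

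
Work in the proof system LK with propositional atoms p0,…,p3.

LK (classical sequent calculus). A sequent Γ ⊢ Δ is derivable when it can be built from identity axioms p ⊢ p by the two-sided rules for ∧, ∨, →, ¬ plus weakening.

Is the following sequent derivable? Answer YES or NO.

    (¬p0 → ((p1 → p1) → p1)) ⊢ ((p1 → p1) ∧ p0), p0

Truth-table refutation:
  v=0000: Γ:[(¬p0 → ((p1 → p1) → p1))=F] Δ:[((p1 → p1) ∧ p0)=F, p0=F] refutes=False
  v=0001: Γ:[(¬p0 → ((p1 → p1) → p1))=F] Δ:[((p1 → p1) ∧ p0)=F, p0=F] refutes=False
  v=0010: Γ:[(¬p0 → ((p1 → p1) → p1))=F] Δ:[((p1 → p1) ∧ p0)=F, p0=F] refutes=False
  v=0011: Γ:[(¬p0 → ((p1 → p1) → p1))=F] Δ:[((p1 → p1) ∧ p0)=F, p0=F] refutes=False
  v=0100: Γ:[(¬p0 → ((p1 → p1) → p1))=T] Δ:[((p1 → p1) ∧ p0)=F, p0=F] refutes=True  ← countermodel

Result: NO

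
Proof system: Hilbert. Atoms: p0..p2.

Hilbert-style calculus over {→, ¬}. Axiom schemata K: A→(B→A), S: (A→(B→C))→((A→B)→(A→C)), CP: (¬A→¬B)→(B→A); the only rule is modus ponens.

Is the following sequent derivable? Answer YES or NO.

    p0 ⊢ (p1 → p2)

Enumerate valuations to refute Γ ⊢ Δ:
  v=000: Γ:[p0=F] Δ:[(p1 → p2)=T] refutes=False
  v=001: Γ:[p0=F] Δ:[(p1 → p2)=T] refutes=False
  v=010: Γ:[p0=F] Δ:[(p1 → p2)=F] refutes=False
  v=011: Γ:[p0=F] Δ:[(p1 → p2)=T] refutes=False
  v=100: Γ:[p0=T] Δ:[(p1 → p2)=T] refutes=False
  v=101: Γ:[p0=T] Δ:[(p1 → p2)=T] refutes=False
  v=110: Γ:[p0=T] Δ:[(p1 → p2)=F] refutes=True  ← countermodel

Result: NO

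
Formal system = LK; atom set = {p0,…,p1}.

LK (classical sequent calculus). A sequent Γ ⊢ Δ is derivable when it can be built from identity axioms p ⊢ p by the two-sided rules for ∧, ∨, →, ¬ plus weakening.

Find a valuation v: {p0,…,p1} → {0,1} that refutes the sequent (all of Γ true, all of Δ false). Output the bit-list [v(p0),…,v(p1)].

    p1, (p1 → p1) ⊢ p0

Enumerate valuations to refute Γ ⊢ Δ:
  v=00: Γ:[p1=F, (p1 → p1)=T] Δ:[p0=F] refutes=False
  v=01: Γ:[p1=T, (p1 → p1)=T] Δ:[p0=F] refutes=True  ← countermodel

Result: [0, 1]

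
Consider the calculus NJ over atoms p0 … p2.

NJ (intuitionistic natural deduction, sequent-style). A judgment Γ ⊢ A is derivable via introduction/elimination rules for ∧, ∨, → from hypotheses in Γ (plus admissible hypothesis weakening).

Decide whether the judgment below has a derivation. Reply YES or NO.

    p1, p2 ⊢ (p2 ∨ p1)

Derivation trace:
[∨I₂] p1, p2 ⊢ (p2 ∨ p1)
  [Wk] p1, p2 ⊢ p1
    [Ax] p1 ⊢ p1

Result: YES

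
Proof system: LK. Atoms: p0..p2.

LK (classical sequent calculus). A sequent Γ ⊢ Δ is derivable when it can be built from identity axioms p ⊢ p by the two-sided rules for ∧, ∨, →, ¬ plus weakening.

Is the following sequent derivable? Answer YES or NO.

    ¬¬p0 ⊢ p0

Derivation (root first):
[¬L] ¬¬p0 ⊢ p0
  [¬R]  ⊢ p0, ¬p0
    [Ax] p0 ⊢ p0

Result: YES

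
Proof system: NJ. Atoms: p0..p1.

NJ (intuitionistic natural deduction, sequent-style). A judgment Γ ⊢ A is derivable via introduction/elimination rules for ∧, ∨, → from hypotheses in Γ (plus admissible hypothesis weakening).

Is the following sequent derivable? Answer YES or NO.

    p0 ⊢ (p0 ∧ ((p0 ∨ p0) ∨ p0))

Derivation (root first):
[∧I] p0 ⊢ (p0 ∧ ((p0 ∨ p0) ∨ p0))
  [Ax] p0 ⊢ p0
  [∨I₁] p0 ⊢ ((p0 ∨ p0) ∨ p0)
    [∨I₂] p0 ⊢ (p0 ∨ p0)
      [Ax] p0 ⊢ p0

Result: YES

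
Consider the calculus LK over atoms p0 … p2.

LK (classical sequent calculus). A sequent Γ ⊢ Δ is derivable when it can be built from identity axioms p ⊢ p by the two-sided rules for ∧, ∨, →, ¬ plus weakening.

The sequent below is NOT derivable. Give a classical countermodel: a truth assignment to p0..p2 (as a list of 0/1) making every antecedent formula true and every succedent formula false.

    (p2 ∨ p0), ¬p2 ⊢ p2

Truth-table refutation:
  v=000: Γ:[(p2 ∨ p0)=F, ¬p2=T] Δ:[p2=F] refutes=False
  v=001: Γ:[(p2 ∨ p0)=T, ¬p2=F] Δ:[p2=T] refutes=False
  v=010: Γ:[(p2 ∨ p0)=F, ¬p2=T] Δ:[p2=F] refutes=False
  v=011: Γ:[(p2 ∨ p0)=T, ¬p2=F] Δ:[p2=T] refutes=False
  v=100: Γ:[(p2 ∨ p0)=T, ¬p2=T] Δ:[p2=F] refutes=True  ← countermodel

Result: [1, 0, 0]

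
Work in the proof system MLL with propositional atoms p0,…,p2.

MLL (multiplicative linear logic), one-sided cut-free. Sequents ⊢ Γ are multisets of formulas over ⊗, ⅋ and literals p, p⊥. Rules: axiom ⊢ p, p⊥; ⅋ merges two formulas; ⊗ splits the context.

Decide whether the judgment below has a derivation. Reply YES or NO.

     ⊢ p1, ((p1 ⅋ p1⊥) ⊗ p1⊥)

Proof tree:
[⊗]  ⊢ p1, ((p1 ⅋ p1⊥) ⊗ p1⊥)
  [⅋]  ⊢ (p1 ⅋ p1⊥)
    [Ax]  ⊢ p1, p1⊥
  [Ax]  ⊢ p1, p1⊥

Result: YES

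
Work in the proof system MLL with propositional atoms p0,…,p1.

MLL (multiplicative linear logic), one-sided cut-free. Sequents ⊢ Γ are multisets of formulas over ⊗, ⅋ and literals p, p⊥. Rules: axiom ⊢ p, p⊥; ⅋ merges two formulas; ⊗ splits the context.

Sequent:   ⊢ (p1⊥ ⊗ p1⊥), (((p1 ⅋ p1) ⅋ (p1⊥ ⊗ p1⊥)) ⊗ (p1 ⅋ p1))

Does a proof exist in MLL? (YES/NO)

Derivation (root first):
[⊗]  ⊢ (p1⊥ ⊗ p1⊥), (((p1 ⅋ p1) ⅋ (p1⊥ ⊗ p1⊥)) ⊗ (p1 ⅋ p1))
  [⅋]  ⊢ ((p1 ⅋ p1) ⅋ (p1⊥ ⊗ p1⊥))
    [⅋]  ⊢ (p1⊥ ⊗ p1⊥), (p1 ⅋ p1)
      [⊗]  ⊢ p1, p1, (p1⊥ ⊗ p1⊥)
        [Ax]  ⊢ p1, p1⊥
        [Ax]  ⊢ p1, p1⊥
  [⅋]  ⊢ (p1⊥ ⊗ p1⊥), (p1 ⅋ p1)
    [⊗]  ⊢ p1, p1, (p1⊥ ⊗ p1⊥)
      [Ax]  ⊢ p1, p1⊥
      [Ax]  ⊢ p1, p1⊥

Result: YES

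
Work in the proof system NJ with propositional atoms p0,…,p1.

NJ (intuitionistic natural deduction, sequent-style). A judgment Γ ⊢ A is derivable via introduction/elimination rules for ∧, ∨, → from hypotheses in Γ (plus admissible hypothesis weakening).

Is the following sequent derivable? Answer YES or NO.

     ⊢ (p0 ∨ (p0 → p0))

Derivation (root first):
[∨I₂]  ⊢ (p0 ∨ (p0 → p0))
  [→I]  ⊢ (p0 → p0)
    [Ax] p0 ⊢ p0

Result: YES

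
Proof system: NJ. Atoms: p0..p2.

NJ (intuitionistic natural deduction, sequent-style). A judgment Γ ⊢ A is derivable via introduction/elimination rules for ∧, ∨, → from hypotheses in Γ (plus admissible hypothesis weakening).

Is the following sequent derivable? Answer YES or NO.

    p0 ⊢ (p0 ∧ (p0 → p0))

Proof tree:
[∧I] p0 ⊢ (p0 ∧ (p0 → p0))
  [Ax] p0 ⊢ p0
  [→I]  ⊢ (p0 → p0)
    [Ax] p0 ⊢ p0

Result: YES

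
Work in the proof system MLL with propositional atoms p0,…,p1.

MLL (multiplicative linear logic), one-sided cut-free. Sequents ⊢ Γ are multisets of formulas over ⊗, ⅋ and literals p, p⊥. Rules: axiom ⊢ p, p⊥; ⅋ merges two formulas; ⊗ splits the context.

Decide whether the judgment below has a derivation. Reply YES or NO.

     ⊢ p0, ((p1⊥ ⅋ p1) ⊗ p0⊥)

Derivation (root first):
[⊗]  ⊢ p0, ((p1⊥ ⅋ p1) ⊗ p0⊥)
  [⅋]  ⊢ (p1⊥ ⅋ p1)
    [Ax]  ⊢ p1, p1⊥
  [Ax]  ⊢ p0, p0⊥

Result: YES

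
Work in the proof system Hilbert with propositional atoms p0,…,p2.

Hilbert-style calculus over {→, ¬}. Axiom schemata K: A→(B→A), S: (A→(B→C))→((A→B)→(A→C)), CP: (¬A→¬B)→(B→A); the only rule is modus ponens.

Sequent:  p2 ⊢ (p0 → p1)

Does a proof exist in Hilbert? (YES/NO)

Truth-table refutation:
  v=000: Γ:[p2=F] Δ:[(p0 → p1)=T] refutes=False
  v=001: Γ:[p2=T] Δ:[(p0 → p1)=T] refutes=False
  v=010: Γ:[p2=F] Δ:[(p0 → p1)=T] refutes=False
  v=011: Γ:[p2=T] Δ:[(p0 → p1)=T] refutes=False
  v=100: Γ:[p2=F] Δ:[(p0 → p1)=F] refutes=False
  v=101: Γ:[p2=T] Δ:[(p0 → p1)=F] refutes=True  ← countermodel

Result: NO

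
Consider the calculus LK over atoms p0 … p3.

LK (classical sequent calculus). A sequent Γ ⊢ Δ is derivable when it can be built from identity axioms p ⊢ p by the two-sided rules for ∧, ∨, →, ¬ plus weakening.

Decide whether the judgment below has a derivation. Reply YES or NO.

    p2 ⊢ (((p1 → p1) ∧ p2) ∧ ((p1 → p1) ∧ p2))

Proof tree:
[∧R] p2 ⊢ (((p1 → p1) ∧ p2) ∧ ((p1 → p1) ∧ p2))
  [∧R] p2 ⊢ ((p1 → p1) ∧ p2)
    [→R]  ⊢ (p1 → p1)
      [Ax] p1 ⊢ p1
    [Ax] p2 ⊢ p2
  [∧R] p2 ⊢ ((p1 → p1) ∧ p2)
    [→R]  ⊢ (p1 → p1)
      [Ax] p1 ⊢ p1
    [Ax] p2 ⊢ p2

Result: YES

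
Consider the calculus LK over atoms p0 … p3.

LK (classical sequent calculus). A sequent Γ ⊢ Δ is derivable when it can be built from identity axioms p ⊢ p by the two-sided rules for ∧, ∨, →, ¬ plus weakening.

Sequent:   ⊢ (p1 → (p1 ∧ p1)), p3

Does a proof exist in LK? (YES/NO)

Derivation trace:
[WR]  ⊢ (p1 → (p1 ∧ p1)), p3
  [→R]  ⊢ (p1 → (p1 ∧ p1))
    [∧R] p1 ⊢ (p1 ∧ p1)
      [Ax] p1 ⊢ p1
      [Ax] p1 ⊢ p1

Result: YES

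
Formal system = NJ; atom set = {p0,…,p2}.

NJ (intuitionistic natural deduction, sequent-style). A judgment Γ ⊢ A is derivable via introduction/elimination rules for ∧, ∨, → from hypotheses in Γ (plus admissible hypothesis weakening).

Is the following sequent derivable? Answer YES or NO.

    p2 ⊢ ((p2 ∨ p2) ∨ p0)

Derivation trace:
[∨I₁] p2 ⊢ ((p2 ∨ p2) ∨ p0)
  [∨I₂] p2 ⊢ (p2 ∨ p2)
    [Ax] p2 ⊢ p2

Result: YES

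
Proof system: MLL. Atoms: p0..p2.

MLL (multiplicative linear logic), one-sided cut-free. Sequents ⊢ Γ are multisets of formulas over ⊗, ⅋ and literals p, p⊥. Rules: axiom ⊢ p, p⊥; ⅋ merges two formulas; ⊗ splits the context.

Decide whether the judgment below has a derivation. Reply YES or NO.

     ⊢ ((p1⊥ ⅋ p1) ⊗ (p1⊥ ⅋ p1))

Proof tree:
[⊗]  ⊢ ((p1⊥ ⅋ p1) ⊗ (p1⊥ ⅋ p1))
  [⅋]  ⊢ (p1⊥ ⅋ p1)
    [Ax]  ⊢ p1, p1⊥
  [⅋]  ⊢ (p1⊥ ⅋ p1)
    [Ax]  ⊢ p1, p1⊥

Result: YES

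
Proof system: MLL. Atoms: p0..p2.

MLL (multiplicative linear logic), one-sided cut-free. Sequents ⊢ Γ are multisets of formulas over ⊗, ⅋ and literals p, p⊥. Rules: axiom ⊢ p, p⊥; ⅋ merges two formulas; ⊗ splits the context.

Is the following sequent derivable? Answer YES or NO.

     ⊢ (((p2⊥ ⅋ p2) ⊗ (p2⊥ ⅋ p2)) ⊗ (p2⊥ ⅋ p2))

Derivation trace:
[⊗]  ⊢ (((p2⊥ ⅋ p2) ⊗ (p2⊥ ⅋ p2)) ⊗ (p2⊥ ⅋ p2))
  [⊗]  ⊢ ((p2⊥ ⅋ p2) ⊗ (p2⊥ ⅋ p2))
    [⅋]  ⊢ (p2⊥ ⅋ p2)
      [Ax]  ⊢ p2, p2⊥
    [⅋]  ⊢ (p2⊥ ⅋ p2)
      [Ax]  ⊢ p2, p2⊥
  [⅋]  ⊢ (p2⊥ ⅋ p2)
    [Ax]  ⊢ p2, p2⊥

Result: YES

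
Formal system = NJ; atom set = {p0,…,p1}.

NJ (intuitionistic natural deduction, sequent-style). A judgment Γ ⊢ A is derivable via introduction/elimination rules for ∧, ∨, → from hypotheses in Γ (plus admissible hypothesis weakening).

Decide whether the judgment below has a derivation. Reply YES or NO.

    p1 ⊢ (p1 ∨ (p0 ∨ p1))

Derivation trace:
[∨I₂] p1 ⊢ (p1 ∨ (p0 ∨ p1))
  [∨I₂] p1 ⊢ (p0 ∨ p1)
    [Ax] p1 ⊢ p1

Result: YES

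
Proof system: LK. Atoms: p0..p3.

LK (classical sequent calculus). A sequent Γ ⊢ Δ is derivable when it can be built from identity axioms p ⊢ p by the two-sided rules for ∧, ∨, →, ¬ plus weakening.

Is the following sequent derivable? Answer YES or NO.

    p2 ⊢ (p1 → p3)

Truth-table refutation:
  v=0000: Γ:[p2=F] Δ:[(p1 → p3)=T] refutes=False
  v=0001: Γ:[p2=F] Δ:[(p1 → p3)=T] refutes=False
  v=0010: Γ:[p2=T] Δ:[(p1 → p3)=T] refutes=False
  v=0011: Γ:[p2=T] Δ:[(p1 → p3)=T] refutes=False
  v=0100: Γ:[p2=F] Δ:[(p1 → p3)=F] refutes=False
  v=0101: Γ:[p2=F] Δ:[(p1 → p3)=T] refutes=False
  v=0110: Γ:[p2=T] Δ:[(p1 → p3)=F] refutes=True  ← countermodel

Result: NO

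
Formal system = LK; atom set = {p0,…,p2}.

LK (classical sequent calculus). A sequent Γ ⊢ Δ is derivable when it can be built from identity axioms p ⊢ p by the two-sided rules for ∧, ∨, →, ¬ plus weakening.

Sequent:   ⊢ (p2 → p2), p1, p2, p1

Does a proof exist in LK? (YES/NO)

Proof tree:
[WR]  ⊢ (p2 → p2), p1, p2, p1
  [WR]  ⊢ (p2 → p2), p1, p2
    [WR]  ⊢ (p2 → p2), p1
      [→R]  ⊢ (p2 → p2)
        [Ax] p2 ⊢ p2

Result: YES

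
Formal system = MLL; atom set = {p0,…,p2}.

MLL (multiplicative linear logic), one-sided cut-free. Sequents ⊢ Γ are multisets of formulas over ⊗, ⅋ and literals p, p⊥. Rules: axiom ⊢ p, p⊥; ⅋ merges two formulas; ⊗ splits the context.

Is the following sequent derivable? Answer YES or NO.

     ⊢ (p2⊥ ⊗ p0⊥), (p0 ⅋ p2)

Derivation trace:
[⅋]  ⊢ (p2⊥ ⊗ p0⊥), (p0 ⅋ p2)
  [⊗]  ⊢ p2, p0, (p2⊥ ⊗ p0⊥)
    [Ax]  ⊢ p2, p2⊥
    [Ax]  ⊢ p0, p0⊥

Result: YES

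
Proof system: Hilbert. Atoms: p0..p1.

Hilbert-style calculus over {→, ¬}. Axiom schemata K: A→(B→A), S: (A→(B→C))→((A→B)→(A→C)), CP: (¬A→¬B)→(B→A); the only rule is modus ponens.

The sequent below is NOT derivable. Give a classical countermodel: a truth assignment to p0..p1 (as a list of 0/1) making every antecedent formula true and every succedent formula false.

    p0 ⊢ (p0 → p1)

Truth-table refutation:
  v=00: Γ:[p0=F] Δ:[(p0 → p1)=T] refutes=False
  v=01: Γ:[p0=F] Δ:[(p0 → p1)=T] refutes=False
  v=10: Γ:[p0=T] Δ:[(p0 → p1)=F] refutes=True  ← countermodel

Result: [1, 0]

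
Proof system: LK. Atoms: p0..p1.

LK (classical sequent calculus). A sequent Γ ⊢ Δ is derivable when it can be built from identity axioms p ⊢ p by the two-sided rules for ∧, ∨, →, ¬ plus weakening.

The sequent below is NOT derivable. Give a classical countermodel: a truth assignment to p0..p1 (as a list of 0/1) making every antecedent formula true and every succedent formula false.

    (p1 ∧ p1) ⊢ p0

Enumerate valuations to refute Γ ⊢ Δ:
  v=00: Γ:[(p1 ∧ p1)=F] Δ:[p0=F] refutes=False
  v=01: Γ:[(p1 ∧ p1)=T] Δ:[p0=F] refutes=True  ← countermodel

Result: [0, 1]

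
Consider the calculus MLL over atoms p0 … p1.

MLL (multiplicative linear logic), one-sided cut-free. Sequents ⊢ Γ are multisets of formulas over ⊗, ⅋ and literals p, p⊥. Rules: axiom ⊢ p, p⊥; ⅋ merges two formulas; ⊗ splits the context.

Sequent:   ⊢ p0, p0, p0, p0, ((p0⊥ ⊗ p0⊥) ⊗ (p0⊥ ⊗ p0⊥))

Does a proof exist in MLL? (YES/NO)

Proof tree:
[⊗]  ⊢ p0, p0, p0, p0, ((p0⊥ ⊗ p0⊥) ⊗ (p0⊥ ⊗ p0⊥))
  [⊗]  ⊢ p0, p0, (p0⊥ ⊗ p0⊥)
    [Ax]  ⊢ p0, p0⊥
    [Ax]  ⊢ p0, p0⊥
  [⊗]  ⊢ p0, p0, (p0⊥ ⊗ p0⊥)
    [Ax]  ⊢ p0, p0⊥
    [Ax]  ⊢ p0, p0⊥

Result: YES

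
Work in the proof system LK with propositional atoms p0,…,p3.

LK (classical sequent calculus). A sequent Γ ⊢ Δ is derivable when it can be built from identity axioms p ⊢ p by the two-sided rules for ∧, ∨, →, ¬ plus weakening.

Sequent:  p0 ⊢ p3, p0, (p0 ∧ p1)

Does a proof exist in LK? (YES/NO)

Derivation (root first):
[∧R] p0 ⊢ p3, p0, (p0 ∧ p1)
  [Ax] p0 ⊢ p0
  [WR] p0 ⊢ p0, p3, p1
    [WR] p0 ⊢ p0, p3
      [Ax] p0 ⊢ p0

Result: YES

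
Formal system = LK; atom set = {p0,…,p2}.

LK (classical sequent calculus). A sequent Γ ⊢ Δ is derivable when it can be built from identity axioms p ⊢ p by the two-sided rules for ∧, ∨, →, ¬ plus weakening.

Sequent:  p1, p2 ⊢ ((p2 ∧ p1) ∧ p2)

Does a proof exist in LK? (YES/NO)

Proof tree:
[∧R] p1, p2 ⊢ ((p2 ∧ p1) ∧ p2)
  [WL] p1, p2, p2 ⊢ (p2 ∧ p1)
    [∧R] p1, p2 ⊢ (p2 ∧ p1)
      [Ax] p2 ⊢ p2
      [Ax] p1 ⊢ p1
  [Ax] p2 ⊢ p2

Result: YES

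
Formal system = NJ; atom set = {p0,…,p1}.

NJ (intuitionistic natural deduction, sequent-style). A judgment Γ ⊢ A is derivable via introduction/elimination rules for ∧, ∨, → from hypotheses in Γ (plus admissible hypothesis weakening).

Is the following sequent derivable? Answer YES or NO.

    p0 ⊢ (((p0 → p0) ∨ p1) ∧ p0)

Derivation trace:
[∧I] p0 ⊢ (((p0 → p0) ∨ p1) ∧ p0)
  [∨I₁]  ⊢ ((p0 → p0) ∨ p1)
    [→I]  ⊢ (p0 → p0)
      [Ax] p0 ⊢ p0
  [Ax] p0 ⊢ p0

Result: YES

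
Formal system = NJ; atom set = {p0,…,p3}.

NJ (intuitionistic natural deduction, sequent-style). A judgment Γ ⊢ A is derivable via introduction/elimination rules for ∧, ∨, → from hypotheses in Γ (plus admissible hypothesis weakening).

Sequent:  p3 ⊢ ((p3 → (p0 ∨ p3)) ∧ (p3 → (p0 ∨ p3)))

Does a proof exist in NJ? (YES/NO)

Derivation (root first):
[Wk] p3 ⊢ ((p3 → (p0 ∨ p3)) ∧ (p3 → (p0 ∨ p3)))
  [∧I]  ⊢ ((p3 → (p0 ∨ p3)) ∧ (p3 → (p0 ∨ p3)))
    [→I]  ⊢ (p3 → (p0 ∨ p3))
      [∨I₂] p3 ⊢ (p0 ∨ p3)
        [Ax] p3 ⊢ p3
    [→I]  ⊢ (p3 → (p0 ∨ p3))
      [∨I₂] p3 ⊢ (p0 ∨ p3)
        [Ax] p3 ⊢ p3

Result: YES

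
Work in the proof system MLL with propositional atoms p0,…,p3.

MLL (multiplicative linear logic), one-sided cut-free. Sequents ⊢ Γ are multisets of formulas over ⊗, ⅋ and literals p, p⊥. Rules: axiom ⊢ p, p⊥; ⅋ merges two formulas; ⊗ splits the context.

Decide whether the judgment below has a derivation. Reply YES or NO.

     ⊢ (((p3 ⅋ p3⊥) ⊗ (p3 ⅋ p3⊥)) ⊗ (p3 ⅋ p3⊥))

Derivation (root first):
[⊗]  ⊢ (((p3 ⅋ p3⊥) ⊗ (p3 ⅋ p3⊥)) ⊗ (p3 ⅋ p3⊥))
  [⊗]  ⊢ ((p3 ⅋ p3⊥) ⊗ (p3 ⅋ p3⊥))
    [⅋]  ⊢ (p3 ⅋ p3⊥)
      [Ax]  ⊢ p3, p3⊥
    [⅋]  ⊢ (p3 ⅋ p3⊥)
      [Ax]  ⊢ p3, p3⊥
  [⅋]  ⊢ (p3 ⅋ p3⊥)
    [Ax]  ⊢ p3, p3⊥

Result: YES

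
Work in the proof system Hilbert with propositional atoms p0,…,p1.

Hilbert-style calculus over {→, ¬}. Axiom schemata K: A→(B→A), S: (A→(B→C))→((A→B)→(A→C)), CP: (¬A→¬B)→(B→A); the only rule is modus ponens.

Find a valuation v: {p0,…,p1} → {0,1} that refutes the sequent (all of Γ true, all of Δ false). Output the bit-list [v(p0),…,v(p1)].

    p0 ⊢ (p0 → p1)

Search for a countermodel by truth-table:
  v=00: Γ:[p0=F] Δ:[(p0 → p1)=T] refutes=False
  v=01: Γ:[p0=F] Δ:[(p0 → p1)=T] refutes=False
  v=10: Γ:[p0=T] Δ:[(p0 → p1)=F] refutes=True  ← countermodel

Result: [1, 0]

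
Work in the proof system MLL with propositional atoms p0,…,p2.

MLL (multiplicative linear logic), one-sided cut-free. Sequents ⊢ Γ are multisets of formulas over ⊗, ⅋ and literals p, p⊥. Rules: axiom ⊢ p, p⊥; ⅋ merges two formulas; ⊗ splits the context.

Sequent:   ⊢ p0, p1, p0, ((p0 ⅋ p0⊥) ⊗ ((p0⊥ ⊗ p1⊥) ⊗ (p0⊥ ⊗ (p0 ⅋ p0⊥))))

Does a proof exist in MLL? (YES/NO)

Proof tree:
[⊗]  ⊢ p0, p1, p0, ((p0 ⅋ p0⊥) ⊗ ((p0⊥ ⊗ p1⊥) ⊗ (p0⊥ ⊗ (p0 ⅋ p0⊥))))
  [⅋]  ⊢ (p0 ⅋ p0⊥)
    [Ax]  ⊢ p0, p0⊥
  [⊗]  ⊢ p0, p1, p0, ((p0⊥ ⊗ p1⊥) ⊗ (p0⊥ ⊗ (p0 ⅋ p0⊥)))
    [⊗]  ⊢ p0, p1, (p0⊥ ⊗ p1⊥)
      [Ax]  ⊢ p0, p0⊥
      [Ax]  ⊢ p1, p1⊥
    [⊗]  ⊢ p0, (p0⊥ ⊗ (p0 ⅋ p0⊥))
      [Ax]  ⊢ p0, p0⊥
      [⅋]  ⊢ (p0 ⅋ p0⊥)
        [Ax]  ⊢ p0, p0⊥

Result: YES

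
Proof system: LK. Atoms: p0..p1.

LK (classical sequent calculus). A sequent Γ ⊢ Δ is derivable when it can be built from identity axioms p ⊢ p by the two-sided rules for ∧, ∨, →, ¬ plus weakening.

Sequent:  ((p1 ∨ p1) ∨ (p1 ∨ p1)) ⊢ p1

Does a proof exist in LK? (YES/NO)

Derivation trace:
[∨L] ((p1 ∨ p1) ∨ (p1 ∨ p1)) ⊢ p1
  [∨L] (p1 ∨ p1) ⊢ p1
    [Ax] p1 ⊢ p1
    [Ax] p1 ⊢ p1
  [∨L] (p1 ∨ p1) ⊢ p1
    [Ax] p1 ⊢ p1
    [Ax] p1 ⊢ p1

Result: YES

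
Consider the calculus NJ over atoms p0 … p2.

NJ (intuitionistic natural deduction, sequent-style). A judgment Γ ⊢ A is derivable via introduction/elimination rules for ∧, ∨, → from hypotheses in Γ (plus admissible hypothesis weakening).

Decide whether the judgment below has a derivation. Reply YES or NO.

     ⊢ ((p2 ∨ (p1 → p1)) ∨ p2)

Derivation (root first):
[∨I₁]  ⊢ ((p2 ∨ (p1 → p1)) ∨ p2)
  [∨I₂]  ⊢ (p2 ∨ (p1 → p1))
    [→I]  ⊢ (p1 → p1)
      [Ax] p1 ⊢ p1

Result: YES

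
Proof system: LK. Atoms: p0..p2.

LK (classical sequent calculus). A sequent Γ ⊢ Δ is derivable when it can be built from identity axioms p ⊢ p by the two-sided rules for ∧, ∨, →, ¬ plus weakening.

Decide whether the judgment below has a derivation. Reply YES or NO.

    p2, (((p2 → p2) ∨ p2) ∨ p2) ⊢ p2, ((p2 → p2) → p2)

Proof tree:
[∨L] p2, (((p2 → p2) ∨ p2) ∨ p2) ⊢ p2, ((p2 → p2) → p2)
  [∨L] p2, ((p2 → p2) ∨ p2) ⊢ p2, ((p2 → p2) → p2)
    [→L] p2, (p2 → p2) ⊢ p2
      [Ax] p2 ⊢ p2
      [Ax] p2 ⊢ p2
    [→R] p2 ⊢ ((p2 → p2) → p2)
      [→L] p2, (p2 → p2) ⊢ p2
        [Ax] p2 ⊢ p2
        [Ax] p2 ⊢ p2
  [Ax] p2 ⊢ p2

Result: YES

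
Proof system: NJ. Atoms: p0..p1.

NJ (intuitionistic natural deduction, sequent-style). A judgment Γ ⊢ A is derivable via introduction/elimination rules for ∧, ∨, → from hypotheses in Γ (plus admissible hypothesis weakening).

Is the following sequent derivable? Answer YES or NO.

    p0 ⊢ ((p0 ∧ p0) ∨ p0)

Proof tree:
[∨I₁] p0 ⊢ ((p0 ∧ p0) ∨ p0)
  [∧I] p0 ⊢ (p0 ∧ p0)
    [Ax] p0 ⊢ p0
    [Ax] p0 ⊢ p0

Result: YES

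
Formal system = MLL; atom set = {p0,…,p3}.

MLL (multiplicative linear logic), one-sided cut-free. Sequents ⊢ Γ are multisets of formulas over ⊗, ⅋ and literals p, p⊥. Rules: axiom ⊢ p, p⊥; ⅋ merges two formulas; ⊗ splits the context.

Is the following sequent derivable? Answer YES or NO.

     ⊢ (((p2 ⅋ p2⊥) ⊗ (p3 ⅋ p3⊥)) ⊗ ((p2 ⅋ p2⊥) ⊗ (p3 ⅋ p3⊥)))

Derivation (root first):
[⊗]  ⊢ (((p2 ⅋ p2⊥) ⊗ (p3 ⅋ p3⊥)) ⊗ ((p2 ⅋ p2⊥) ⊗ (p3 ⅋ p3⊥)))
  [⊗]  ⊢ ((p2 ⅋ p2⊥) ⊗ (p3 ⅋ p3⊥))
    [⅋]  ⊢ (p2 ⅋ p2⊥)
      [Ax]  ⊢ p2, p2⊥
    [⅋]  ⊢ (p3 ⅋ p3⊥)
      [Ax]  ⊢ p3, p3⊥
  [⊗]  ⊢ ((p2 ⅋ p2⊥) ⊗ (p3 ⅋ p3⊥))
    [⅋]  ⊢ (p2 ⅋ p2⊥)
      [Ax]  ⊢ p2, p2⊥
    [⅋]  ⊢ (p3 ⅋ p3⊥)
      [Ax]  ⊢ p3, p3⊥

Result: YES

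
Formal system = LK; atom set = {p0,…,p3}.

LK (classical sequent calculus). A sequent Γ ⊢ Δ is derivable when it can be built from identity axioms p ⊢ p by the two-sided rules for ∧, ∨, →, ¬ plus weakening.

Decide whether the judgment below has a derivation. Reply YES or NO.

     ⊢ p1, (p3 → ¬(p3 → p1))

Derivation trace:
[→R]  ⊢ p1, (p3 → ¬(p3 → p1))
  [¬R] p3 ⊢ p1, ¬(p3 → p1)
    [→L] p3, (p3 → p1) ⊢ p1
      [Ax] p3 ⊢ p3
      [Ax] p1 ⊢ p1

Result: YES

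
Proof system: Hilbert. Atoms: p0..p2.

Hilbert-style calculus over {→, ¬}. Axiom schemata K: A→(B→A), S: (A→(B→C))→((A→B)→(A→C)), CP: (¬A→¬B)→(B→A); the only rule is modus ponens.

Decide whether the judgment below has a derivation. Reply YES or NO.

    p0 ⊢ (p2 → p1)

Search for a countermodel by truth-table:
  v=000: Γ:[p0=F] Δ:[(p2 → p1)=T] refutes=False
  v=001: Γ:[p0=F] Δ:[(p2 → p1)=F] refutes=False
  v=010: Γ:[p0=F] Δ:[(p2 → p1)=T] refutes=False
  v=011: Γ:[p0=F] Δ:[(p2 → p1)=T] refutes=False
  v=100: Γ:[p0=T] Δ:[(p2 → p1)=T] refutes=False
  v=101: Γ:[p0=T] Δ:[(p2 → p1)=F] refutes=True  ← countermodel

Result: NO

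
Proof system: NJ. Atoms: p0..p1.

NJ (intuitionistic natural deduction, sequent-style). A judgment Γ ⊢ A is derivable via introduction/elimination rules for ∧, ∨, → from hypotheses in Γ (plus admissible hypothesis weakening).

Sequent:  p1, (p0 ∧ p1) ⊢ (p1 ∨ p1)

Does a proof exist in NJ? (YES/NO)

Proof tree:
[Wk] p1, (p0 ∧ p1) ⊢ (p1 ∨ p1)
  [∨I₁] p1 ⊢ (p1 ∨ p1)
    [Ax] p1 ⊢ p1

Result: YES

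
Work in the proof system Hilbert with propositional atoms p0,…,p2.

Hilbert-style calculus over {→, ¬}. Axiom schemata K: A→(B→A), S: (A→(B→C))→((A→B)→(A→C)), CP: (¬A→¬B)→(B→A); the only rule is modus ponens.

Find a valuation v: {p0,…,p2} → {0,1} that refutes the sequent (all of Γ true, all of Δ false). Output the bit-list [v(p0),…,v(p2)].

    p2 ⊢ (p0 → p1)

Truth-table refutation:
  v=000: Γ:[p2=F] Δ:[(p0 → p1)=T] refutes=False
  v=001: Γ:[p2=T] Δ:[(p0 → p1)=T] refutes=False
  v=010: Γ:[p2=F] Δ:[(p0 → p1)=T] refutes=False
  v=011: Γ:[p2=T] Δ:[(p0 → p1)=T] refutes=False
  v=100: Γ:[p2=F] Δ:[(p0 → p1)=F] refutes=False
  v=101: Γ:[p2=T] Δ:[(p0 → p1)=F] refutes=True  ← countermodel

Result: [1, 0, 1]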